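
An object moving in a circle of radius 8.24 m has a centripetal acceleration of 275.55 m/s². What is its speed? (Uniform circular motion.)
v = √(a_c × r) = √(275.55 × 8.24) = 47.65 m/s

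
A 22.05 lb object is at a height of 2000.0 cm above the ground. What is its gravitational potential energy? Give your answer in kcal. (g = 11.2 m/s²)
PE = mgh = 10 kg × 11.2 m/s² × 20 m = 2240 J = 0.5355 kcal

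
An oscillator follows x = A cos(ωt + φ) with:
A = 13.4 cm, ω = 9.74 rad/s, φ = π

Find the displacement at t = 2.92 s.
x = A cos(ωt + φ) = 13.4×cos(9.74×2.92 + π) = 13.21 cm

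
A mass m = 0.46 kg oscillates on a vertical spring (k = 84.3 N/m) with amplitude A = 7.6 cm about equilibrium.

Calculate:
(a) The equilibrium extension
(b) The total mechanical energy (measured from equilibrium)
x_eq = mg/k = 0.46×9.81/84.3 = 0.05353 m = 5.353 cm
E = ½kA² = ½×84.3×(0.076)² = 0.2435 J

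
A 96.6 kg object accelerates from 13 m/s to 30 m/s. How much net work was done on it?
W_net = ΔKE = ½m(v₂² − v₁²) = ½×96.6×(30² − 13²) = 35307.3 J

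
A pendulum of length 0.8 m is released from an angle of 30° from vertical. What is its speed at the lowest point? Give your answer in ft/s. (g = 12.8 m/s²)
h = L(1 − cosθ) = 0.8×(1 − cos30°) = 0.1072 m
v = √(2gh) = √(2×12.8×0.1072) = 1.656 m/s = 5.435 ft/s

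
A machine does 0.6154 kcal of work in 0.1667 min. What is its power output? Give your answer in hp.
P = W/t = 2575 J / 10 s = 257.4 W = 0.3452 hp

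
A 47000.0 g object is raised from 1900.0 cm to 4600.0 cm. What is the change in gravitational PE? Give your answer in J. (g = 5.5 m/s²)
ΔPE = mg(h₂ − h₁) = 47 kg × 5.5 m/s² × (46 − 19) m = 6980 J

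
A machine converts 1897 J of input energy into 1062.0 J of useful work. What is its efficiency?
η = W_out/W_in = 1062.0/1897 = 0.5598 = 55.98%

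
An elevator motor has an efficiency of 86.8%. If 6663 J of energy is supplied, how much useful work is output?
W_out = η × W_in = 0.868 × 6663 = 5783.5 J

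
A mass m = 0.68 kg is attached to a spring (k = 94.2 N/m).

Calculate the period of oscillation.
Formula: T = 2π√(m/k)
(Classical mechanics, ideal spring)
T = 2π√(m/k) = 2π√(0.68/94.2) = 0.5338 s; f = 1/T = 1.873 Hz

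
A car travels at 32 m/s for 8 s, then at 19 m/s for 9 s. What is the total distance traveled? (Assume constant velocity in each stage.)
d₁ = v₁t₁ = 32 × 8 = 256 m
d₂ = v₂t₂ = 19 × 9 = 171 m
d_total = 256 + 171 = 427 m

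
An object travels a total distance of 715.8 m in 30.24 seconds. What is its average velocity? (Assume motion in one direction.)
v_avg = Δd / Δt = 715.8 / 30.24 = 23.67 m/s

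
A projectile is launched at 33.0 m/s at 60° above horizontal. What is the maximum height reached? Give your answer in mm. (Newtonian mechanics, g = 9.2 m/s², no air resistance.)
H = v₀²sin²(θ)/(2g) (with unit conversion) = 44390.0 mm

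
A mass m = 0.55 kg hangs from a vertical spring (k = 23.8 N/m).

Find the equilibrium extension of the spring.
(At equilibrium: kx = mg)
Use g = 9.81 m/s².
x_eq = mg/k = 0.55×9.81/23.8 = 0.2267 m = 22.67 cm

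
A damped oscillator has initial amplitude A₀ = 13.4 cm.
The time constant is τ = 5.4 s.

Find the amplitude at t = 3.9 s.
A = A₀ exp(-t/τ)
A = A₀ exp(−t/τ) = 13.4×exp(−3.9/5.4) = 6.508 cm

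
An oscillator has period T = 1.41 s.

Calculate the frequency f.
f = 1/T = 1/1.41 = 0.7092 Hz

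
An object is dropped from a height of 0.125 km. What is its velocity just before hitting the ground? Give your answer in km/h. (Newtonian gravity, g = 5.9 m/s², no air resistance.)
v = √(2gh) (with unit conversion) = 138.3 km/h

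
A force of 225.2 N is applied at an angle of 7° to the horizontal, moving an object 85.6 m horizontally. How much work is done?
W = Fd cosθ = 225.2×85.6×cos(7°) = 19133.0 J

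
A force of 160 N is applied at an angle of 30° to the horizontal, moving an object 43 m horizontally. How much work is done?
W = Fd cosθ = 160×43×cos(30°) = 5958.3 J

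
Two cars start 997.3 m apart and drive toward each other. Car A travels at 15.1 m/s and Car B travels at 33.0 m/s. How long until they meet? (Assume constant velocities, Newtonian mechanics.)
Combined speed: v_combined = 15.1 + 33.0 = 48.1 m/s
Time to meet: t = d/48.1 = 997.3/48.1 = 20.73 s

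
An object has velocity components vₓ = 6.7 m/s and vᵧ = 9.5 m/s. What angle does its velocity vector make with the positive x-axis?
θ = arctan(vᵧ/vₓ) = arctan(9.5/6.7) = 54.81°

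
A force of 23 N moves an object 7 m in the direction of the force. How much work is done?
W = Fd = 23×7 = 161.0 J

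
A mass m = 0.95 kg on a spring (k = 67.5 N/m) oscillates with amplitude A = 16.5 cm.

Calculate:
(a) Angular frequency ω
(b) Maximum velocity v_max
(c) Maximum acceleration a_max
ω = √(k/m) = √(67.5/0.95) = 8.429 rad/s
v_max = ωA = 8.429×0.165 = 1.391 m/s
a_max = ω²A = 8.429²×0.165 = 11.72 m/s²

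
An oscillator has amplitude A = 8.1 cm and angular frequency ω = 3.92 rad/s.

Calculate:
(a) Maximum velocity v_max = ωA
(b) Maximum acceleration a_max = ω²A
v_max = ωA = 3.92×0.081 = 0.3175 m/s
a_max = ω²A = 3.92²×0.081 = 1.245 m/s²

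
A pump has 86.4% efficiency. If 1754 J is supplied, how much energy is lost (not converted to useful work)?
W_out = η × W_in = 0.864×1754 = 1515.5 J
W_lost = W_in − W_out = 1754 − 1515.5 = 238.54 J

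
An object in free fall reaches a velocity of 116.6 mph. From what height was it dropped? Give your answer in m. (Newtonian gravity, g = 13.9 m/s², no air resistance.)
h = v²/(2g) (with unit conversion) = 97.73 m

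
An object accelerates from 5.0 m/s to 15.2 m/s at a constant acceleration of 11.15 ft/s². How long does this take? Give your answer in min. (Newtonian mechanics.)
t = (v - v₀)/a (with unit conversion) = 0.05002 min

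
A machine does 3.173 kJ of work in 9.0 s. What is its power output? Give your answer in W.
P = W/t = 3173 J / 9 s = 352.6 W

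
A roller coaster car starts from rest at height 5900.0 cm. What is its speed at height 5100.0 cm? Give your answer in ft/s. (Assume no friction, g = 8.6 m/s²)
mgh₁ = ½mv₂² + mgh₂ → v₂ = √(2g(h₁−h₂)) = √(2×8.6×(59−51)) = 11.73 m/s = 38.49 ft/s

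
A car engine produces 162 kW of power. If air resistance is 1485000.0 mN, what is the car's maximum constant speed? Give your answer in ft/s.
P = Fv → v = P/F = 162000 W / 1485 N = 109.1 m/s = 357.9 ft/s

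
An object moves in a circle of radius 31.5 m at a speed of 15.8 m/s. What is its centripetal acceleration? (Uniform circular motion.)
a_c = v²/r = 15.8²/31.5 = 249.64/31.5 = 7.93 m/s²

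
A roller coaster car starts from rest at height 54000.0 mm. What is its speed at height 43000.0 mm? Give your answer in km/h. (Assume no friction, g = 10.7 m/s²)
mgh₁ = ½mv₂² + mgh₂ → v₂ = √(2g(h₁−h₂)) = √(2×10.7×(54−43)) = 15.34 m/s = 55.23 km/h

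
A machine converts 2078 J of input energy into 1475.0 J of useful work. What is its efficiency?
η = W_out/W_in = 1475.0/2078 = 0.7098 = 70.98%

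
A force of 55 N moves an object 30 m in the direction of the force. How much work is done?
W = Fd = 55×30 = 1650.0 J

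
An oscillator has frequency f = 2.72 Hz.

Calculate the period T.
T = 1/f = 1/2.72 = 0.3676 s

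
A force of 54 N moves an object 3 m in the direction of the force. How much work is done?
W = Fd = 54×3 = 162.0 J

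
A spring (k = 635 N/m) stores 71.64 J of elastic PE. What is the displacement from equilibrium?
PE = ½kx² → x = √(2PE/k) = √(2×71.64/635) = 0.475 m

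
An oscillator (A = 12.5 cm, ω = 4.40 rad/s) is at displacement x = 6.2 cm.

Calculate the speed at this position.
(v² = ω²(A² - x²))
v = ω√(A² − x²) = 4.4×√(0.125² − 0.062²) = 0.4776 m/s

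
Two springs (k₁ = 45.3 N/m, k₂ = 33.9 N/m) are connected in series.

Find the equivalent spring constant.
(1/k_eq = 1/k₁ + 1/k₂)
1/k_eq = 1/45.3 + 1/33.9 = 0.051574; k_eq = 19.39 N/m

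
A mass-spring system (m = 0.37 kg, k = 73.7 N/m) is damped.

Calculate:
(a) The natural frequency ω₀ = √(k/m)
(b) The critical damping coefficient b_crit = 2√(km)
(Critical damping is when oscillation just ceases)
ω₀ = √(k/m) = √(73.7/0.37) = 14.11 rad/s
b_crit = 2√(km) = 2√(73.7×0.37) = 10.44 kg/s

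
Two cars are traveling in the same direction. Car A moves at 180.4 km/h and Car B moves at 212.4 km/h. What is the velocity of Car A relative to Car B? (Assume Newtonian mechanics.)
v_rel = v_A - v_B = 180.4 - 212.4 = -32.0 km/h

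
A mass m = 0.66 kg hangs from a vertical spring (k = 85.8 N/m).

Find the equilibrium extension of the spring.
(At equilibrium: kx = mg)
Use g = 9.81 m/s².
x_eq = mg/k = 0.66×9.81/85.8 = 0.07546 m = 7.546 cm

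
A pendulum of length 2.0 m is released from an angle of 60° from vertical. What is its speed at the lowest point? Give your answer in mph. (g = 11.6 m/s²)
h = L(1 − cosθ) = 2.0×(1 − cos60°) = 1 m
v = √(2gh) = √(2×11.6×1) = 4.817 m/s = 10.77 mph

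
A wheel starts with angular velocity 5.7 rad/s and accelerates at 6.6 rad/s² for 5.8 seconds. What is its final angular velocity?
ω = ω₀ + αt = 5.7 + 6.6 × 5.8 = 43.98 rad/s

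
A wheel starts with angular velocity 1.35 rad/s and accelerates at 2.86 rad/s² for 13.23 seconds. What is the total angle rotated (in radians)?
θ = ω₀t + ½αt² = 1.35×13.23 + ½×2.86×13.23² = 268.16 rad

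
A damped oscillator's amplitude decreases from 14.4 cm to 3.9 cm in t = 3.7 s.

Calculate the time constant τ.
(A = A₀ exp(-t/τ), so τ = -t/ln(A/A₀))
A/A₀ = 3.9/14.4 = 0.2708; ln(A/A₀) = -1.306
τ = −t/ln(A/A₀) = −3.7/-1.306 = 2.833 s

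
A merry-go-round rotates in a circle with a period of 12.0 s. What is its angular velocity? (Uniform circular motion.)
ω = 2π/T = 2π/12.0 = 0.5236 rad/s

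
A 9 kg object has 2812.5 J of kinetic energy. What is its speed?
KE = ½mv² → v = √(2KE/m) = √(2×2812.5/9) = 25.0 m/s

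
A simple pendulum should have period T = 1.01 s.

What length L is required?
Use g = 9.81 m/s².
T = 2π√(L/g) → L = g(T/2π)² = 9.81×(1.01/2π)² = 0.2535 m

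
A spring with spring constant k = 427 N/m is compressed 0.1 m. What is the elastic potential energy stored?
PE = ½kx² = ½×427×0.1² = 2.135 J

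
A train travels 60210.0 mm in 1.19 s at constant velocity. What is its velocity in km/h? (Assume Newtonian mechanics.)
v = d/t (with unit conversion) = 182.1 km/h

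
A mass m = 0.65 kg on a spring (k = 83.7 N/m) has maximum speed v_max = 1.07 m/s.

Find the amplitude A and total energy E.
½mv²_max = ½kA² → A = v_max√(m/k) = 1.07×√(0.65/83.7) = 0.09429 m = 9.429 cm
E = ½mv²_max = ½×0.65×1.07² = 0.3721 J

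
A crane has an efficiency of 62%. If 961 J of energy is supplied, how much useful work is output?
W_out = η × W_in = 0.62 × 961 = 595.82 J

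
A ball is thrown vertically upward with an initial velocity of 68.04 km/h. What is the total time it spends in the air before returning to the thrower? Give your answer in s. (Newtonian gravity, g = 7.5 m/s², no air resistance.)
t_total = 2v₀/g (with unit conversion) = 5.04 s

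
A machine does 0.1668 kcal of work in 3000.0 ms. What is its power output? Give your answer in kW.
P = W/t = 697.9 J / 3 s = 232.6 W = 0.2326 kW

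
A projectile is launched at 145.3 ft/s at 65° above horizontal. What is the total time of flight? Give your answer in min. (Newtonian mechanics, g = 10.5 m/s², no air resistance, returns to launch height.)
T = 2v₀sin(θ)/g (with unit conversion) = 0.1274 min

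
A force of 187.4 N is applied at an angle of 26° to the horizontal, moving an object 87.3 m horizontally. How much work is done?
W = Fd cosθ = 187.4×87.3×cos(26°) = 14704.0 J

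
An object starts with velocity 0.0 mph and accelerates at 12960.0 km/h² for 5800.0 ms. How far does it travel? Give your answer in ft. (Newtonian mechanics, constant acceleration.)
d = v₀t + ½at² (with unit conversion) = 55.18 ft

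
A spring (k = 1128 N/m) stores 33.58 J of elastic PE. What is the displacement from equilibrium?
PE = ½kx² → x = √(2PE/k) = √(2×33.58/1128) = 0.244 m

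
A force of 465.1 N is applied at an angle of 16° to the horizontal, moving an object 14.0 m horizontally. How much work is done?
W = Fd cosθ = 465.1×14.0×cos(16°) = 6259.2 J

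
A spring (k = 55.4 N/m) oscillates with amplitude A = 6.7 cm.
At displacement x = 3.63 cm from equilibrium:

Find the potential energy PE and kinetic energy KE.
E_total = ½kA² = ½×55.4×(0.067)² = 0.1243 J
PE = ½kx² = ½×55.4×(0.0363)² = 0.0365 J
KE = E_total − PE = 0.08785 J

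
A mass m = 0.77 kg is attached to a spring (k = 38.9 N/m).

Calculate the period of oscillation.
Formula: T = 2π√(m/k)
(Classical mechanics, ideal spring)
T = 2π√(m/k) = 2π√(0.77/38.9) = 0.884 s; f = 1/T = 1.131 Hz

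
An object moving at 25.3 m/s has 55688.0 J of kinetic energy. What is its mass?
KE = ½mv² → m = 2KE/v² = 2×55688.0/25.3² = 174.0 kg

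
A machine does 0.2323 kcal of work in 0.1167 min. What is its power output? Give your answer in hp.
P = W/t = 971.9 J / 7.002 s = 138.8 W = 0.1861 hp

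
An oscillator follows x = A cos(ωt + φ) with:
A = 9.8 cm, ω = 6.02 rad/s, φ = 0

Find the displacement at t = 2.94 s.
x = A cos(ωt + φ) = 9.8×cos(6.02×2.94 + 0) = 3.996 cm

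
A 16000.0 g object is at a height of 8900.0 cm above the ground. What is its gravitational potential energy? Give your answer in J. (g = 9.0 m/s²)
PE = mgh = 16 kg × 9.0 m/s² × 89 m = 1.282e+04 J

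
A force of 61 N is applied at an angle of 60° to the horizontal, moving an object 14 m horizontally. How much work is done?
W = Fd cosθ = 61×14×cos(60°) = 427.0 J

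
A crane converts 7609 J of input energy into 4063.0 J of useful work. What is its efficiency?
η = W_out/W_in = 4063.0/7609 = 0.534 = 53.4%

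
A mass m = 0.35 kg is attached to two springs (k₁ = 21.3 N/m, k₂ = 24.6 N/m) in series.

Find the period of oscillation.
k_eq = k₁k₂/(k₁+k₂) = 11.42 N/m
T = 2π√(m/k_eq) = 2π√(0.35/11.42) = 1.1 s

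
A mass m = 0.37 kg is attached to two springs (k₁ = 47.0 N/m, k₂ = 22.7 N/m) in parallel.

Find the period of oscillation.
k_eq = k₁+k₂ = 69.7 N/m
T = 2π√(m/k_eq) = 2π√(0.37/69.7) = 0.4578 s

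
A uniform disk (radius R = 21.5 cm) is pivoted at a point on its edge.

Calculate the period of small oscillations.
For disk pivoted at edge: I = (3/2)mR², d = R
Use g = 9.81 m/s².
I/m = (3/2)R² = 0.06934 m²; d = R = 0.215 m
T = 2π√((3/2)R²/(gR)) = 2π√(3R/(2g)) = 1.139 s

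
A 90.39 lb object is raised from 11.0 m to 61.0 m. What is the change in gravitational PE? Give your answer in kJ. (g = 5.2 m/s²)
ΔPE = mg(h₂ − h₁) = 41 kg × 5.2 m/s² × (61 − 11) m = 1.066e+04 J = 10.66 kJ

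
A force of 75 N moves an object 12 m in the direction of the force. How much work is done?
W = Fd = 75×12 = 900.0 J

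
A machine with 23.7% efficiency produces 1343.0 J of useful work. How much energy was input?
W_in = W_out/η = 1343.0/0.237 = 5666.7 J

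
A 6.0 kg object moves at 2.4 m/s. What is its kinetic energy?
KE = ½mv² = ½×6.0×2.4² = 17.28 J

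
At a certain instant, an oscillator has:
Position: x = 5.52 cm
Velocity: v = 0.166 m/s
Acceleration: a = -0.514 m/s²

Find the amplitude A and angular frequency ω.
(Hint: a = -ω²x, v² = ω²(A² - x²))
a = −ω²x → ω = √(|a|/x) = √(0.514/0.0552) = 3.051 rad/s
v² = ω²(A² − x²) → A = √(x² + v²/ω²) = √(0.0552² + 0.166²/3.051²) = 0.0775 m = 7.75 cm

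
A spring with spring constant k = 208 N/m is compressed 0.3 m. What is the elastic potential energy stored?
PE = ½kx² = ½×208×0.3² = 9.36 J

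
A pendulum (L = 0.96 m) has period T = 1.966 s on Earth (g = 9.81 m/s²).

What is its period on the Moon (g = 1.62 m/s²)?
T = 2π√(L/g), so T_moon/T_earth = √(g_earth/g_moon)
T_moon = 2π√(0.96/1.62) = 4.837 s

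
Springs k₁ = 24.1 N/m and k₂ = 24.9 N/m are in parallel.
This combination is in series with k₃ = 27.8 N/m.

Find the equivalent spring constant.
k₁₂ = k₁ + k₂ = 49 N/m (parallel)
1/k_eq = 1/k₁₂ + 1/k₃ → k_eq = 17.74 N/m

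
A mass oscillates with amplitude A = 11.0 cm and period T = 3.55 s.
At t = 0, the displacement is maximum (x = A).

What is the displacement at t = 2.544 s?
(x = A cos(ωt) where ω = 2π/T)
ω = 2π/T = 2π/3.55 = 1.77 rad/s
x = A cos(ωt) = 11.0×cos(1.77×2.544) = -2.29 cm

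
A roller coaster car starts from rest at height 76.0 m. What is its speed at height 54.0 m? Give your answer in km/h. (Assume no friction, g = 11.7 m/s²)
mgh₁ = ½mv₂² + mgh₂ → v₂ = √(2g(h₁−h₂)) = √(2×11.7×(76−54)) = 22.69 m/s = 81.68 km/h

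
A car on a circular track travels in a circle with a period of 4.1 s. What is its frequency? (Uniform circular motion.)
f = 1/T = 1/4.1 = 0.2439 Hz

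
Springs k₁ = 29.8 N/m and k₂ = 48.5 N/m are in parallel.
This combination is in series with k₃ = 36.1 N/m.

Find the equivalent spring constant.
k₁₂ = k₁ + k₂ = 78.3 N/m (parallel)
1/k_eq = 1/k₁₂ + 1/k₃ → k_eq = 24.71 N/m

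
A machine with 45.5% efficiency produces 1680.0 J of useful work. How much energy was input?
W_in = W_out/η = 1680.0/0.455 = 3692.3 J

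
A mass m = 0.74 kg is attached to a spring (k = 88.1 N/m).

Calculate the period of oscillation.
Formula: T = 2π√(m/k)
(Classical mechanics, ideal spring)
T = 2π√(m/k) = 2π√(0.74/88.1) = 0.5758 s; f = 1/T = 1.737 Hz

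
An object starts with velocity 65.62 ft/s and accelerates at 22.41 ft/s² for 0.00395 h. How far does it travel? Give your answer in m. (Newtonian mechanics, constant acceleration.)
d = v₀t + ½at² (with unit conversion) = 975.0 m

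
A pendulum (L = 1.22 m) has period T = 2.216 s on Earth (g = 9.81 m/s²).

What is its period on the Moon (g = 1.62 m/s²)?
T = 2π√(L/g), so T_moon/T_earth = √(g_earth/g_moon)
T_moon = 2π√(1.22/1.62) = 5.453 s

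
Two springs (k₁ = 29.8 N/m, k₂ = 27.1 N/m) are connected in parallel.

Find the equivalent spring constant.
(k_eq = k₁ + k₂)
k_eq = k₁ + k₂ = 29.8 + 27.1 = 56.9 N/m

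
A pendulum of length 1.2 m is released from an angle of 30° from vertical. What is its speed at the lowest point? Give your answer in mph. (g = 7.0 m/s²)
h = L(1 − cosθ) = 1.2×(1 − cos30°) = 0.1608 m
v = √(2gh) = √(2×7.0×0.1608) = 1.5 m/s = 3.356 mph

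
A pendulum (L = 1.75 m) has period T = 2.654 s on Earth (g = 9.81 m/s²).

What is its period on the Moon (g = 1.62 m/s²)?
T = 2π√(L/g), so T_moon/T_earth = √(g_earth/g_moon)
T_moon = 2π√(1.75/1.62) = 6.53 s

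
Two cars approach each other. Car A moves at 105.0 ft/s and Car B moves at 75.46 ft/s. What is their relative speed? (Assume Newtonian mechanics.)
v_rel = v_A + v_B = 105.0 + 75.46 = 180.5 ft/s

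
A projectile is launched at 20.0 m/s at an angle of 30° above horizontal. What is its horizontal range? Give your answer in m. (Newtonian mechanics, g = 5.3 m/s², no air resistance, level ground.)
R = v₀² sin(2θ) / g = 65.36 m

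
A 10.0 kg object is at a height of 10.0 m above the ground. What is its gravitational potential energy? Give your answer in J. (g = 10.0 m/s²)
PE = mgh = 10 kg × 10.0 m/s² × 10 m = 1000 J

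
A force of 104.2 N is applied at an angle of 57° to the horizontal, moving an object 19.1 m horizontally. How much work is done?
W = Fd cosθ = 104.2×19.1×cos(57°) = 1084.0 J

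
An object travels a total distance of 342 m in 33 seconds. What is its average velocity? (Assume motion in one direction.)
v_avg = Δd / Δt = 342 / 33 = 10.36 m/s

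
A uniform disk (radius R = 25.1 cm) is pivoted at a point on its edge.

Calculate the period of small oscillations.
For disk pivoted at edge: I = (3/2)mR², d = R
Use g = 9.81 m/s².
I/m = (3/2)R² = 0.0945 m²; d = R = 0.251 m
T = 2π√((3/2)R²/(gR)) = 2π√(3R/(2g)) = 1.231 s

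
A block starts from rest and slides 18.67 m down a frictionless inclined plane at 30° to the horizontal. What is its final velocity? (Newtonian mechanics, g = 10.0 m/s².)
a = g sin(θ) = 10.0 × sin(30°) = 5.0 m/s²
v = √(2ad) = √(2 × 5.0 × 18.67) = 13.66 m/s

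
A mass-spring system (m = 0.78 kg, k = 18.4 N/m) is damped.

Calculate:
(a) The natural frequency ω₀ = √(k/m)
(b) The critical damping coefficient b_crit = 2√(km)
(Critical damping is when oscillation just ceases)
ω₀ = √(k/m) = √(18.4/0.78) = 4.857 rad/s
b_crit = 2√(km) = 2√(18.4×0.78) = 7.577 kg/s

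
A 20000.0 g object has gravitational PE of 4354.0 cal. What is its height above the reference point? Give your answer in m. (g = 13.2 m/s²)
PE = mgh → h = PE/(mg) = 1.822e+04 J / (20 kg × 13.2 m/s²) = 69 m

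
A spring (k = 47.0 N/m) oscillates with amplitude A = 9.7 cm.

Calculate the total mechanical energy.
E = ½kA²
E = ½kA² = ½×47.0×(0.097)² = 0.2211 J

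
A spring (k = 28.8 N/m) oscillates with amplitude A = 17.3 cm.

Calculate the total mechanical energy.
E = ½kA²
E = ½kA² = ½×28.8×(0.173)² = 0.431 J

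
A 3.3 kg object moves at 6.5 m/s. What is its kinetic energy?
KE = ½mv² = ½×3.3×6.5² = 69.7125 J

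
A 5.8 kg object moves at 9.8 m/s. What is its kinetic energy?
KE = ½mv² = ½×5.8×9.8² = 278.516 J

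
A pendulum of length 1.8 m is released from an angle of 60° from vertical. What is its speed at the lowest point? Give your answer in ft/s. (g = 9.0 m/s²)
h = L(1 − cosθ) = 1.8×(1 − cos60°) = 0.9 m
v = √(2gh) = √(2×9.0×0.9) = 4.025 m/s = 13.21 ft/s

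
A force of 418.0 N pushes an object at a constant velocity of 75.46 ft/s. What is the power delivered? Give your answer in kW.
P = Fv = 418 N × 23 m/s = 9614 W = 9.614 kW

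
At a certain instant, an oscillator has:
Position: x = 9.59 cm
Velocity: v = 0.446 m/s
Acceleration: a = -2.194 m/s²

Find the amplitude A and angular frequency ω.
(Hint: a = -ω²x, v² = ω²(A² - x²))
a = −ω²x → ω = √(|a|/x) = √(2.194/0.0959) = 4.783 rad/s
v² = ω²(A² − x²) → A = √(x² + v²/ω²) = √(0.0959² + 0.446²/4.783²) = 0.1338 m = 13.38 cm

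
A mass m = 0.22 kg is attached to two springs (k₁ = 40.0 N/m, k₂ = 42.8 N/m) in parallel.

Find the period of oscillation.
k_eq = k₁+k₂ = 82.8 N/m
T = 2π√(m/k_eq) = 2π√(0.22/82.8) = 0.3239 s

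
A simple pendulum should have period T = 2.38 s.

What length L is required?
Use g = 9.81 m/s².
T = 2π√(L/g) → L = g(T/2π)² = 9.81×(2.38/2π)² = 1.408 m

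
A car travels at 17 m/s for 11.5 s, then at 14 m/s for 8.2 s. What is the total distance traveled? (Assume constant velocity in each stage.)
d₁ = v₁t₁ = 17 × 11.5 = 195.5 m
d₂ = v₂t₂ = 14 × 8.2 = 114.8 m
d_total = 195.5 + 114.8 = 310.3 m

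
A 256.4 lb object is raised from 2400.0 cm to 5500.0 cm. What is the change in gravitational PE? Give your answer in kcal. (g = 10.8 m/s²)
ΔPE = mg(h₂ − h₁) = 116.3 kg × 10.8 m/s² × (55 − 24) m = 3.894e+04 J = 9.306 kcal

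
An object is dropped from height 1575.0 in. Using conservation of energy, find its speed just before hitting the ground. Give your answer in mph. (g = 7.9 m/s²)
mgh = ½mv² → v = √(2gh) = √(2×7.9×40) = 25.14 m/s = 56.24 mph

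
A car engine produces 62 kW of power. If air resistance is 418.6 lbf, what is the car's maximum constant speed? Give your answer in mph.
P = Fv → v = P/F = 62000 W / 1862 N = 33.3 m/s = 74.48 mph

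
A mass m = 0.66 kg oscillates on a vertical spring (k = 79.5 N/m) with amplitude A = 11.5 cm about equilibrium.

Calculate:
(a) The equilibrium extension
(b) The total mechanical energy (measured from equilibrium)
x_eq = mg/k = 0.66×9.81/79.5 = 0.08144 m = 8.144 cm
E = ½kA² = ½×79.5×(0.115)² = 0.5257 J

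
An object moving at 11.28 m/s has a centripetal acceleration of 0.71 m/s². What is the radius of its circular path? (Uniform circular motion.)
r = v²/a_c = 11.28²/0.71 = 179.21 m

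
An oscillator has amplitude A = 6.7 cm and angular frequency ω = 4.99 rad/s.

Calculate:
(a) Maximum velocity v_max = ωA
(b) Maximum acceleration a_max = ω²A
v_max = ωA = 4.99×0.067 = 0.3343 m/s
a_max = ω²A = 4.99²×0.067 = 1.668 m/s²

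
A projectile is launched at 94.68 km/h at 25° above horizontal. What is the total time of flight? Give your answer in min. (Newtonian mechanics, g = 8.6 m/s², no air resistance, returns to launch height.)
T = 2v₀sin(θ)/g (with unit conversion) = 0.04308 min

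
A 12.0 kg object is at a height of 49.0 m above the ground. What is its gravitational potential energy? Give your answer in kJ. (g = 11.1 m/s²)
PE = mgh = 12 kg × 11.1 m/s² × 49 m = 6527 J = 6.527 kJ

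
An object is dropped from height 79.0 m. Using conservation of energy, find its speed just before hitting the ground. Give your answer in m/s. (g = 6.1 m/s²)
mgh = ½mv² → v = √(2gh) = √(2×6.1×79) = 31.05 m/s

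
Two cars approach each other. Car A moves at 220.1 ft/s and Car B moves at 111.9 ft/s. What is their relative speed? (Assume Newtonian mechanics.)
v_rel = v_A + v_B = 220.1 + 111.9 = 332.0 ft/s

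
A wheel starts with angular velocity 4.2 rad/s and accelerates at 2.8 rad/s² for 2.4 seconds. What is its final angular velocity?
ω = ω₀ + αt = 4.2 + 2.8 × 2.4 = 10.92 rad/s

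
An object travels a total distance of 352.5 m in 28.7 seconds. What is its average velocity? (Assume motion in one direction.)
v_avg = Δd / Δt = 352.5 / 28.7 = 12.28 m/s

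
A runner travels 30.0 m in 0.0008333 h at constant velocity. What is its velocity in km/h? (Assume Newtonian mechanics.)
v = d/t (with unit conversion) = 36.0 km/h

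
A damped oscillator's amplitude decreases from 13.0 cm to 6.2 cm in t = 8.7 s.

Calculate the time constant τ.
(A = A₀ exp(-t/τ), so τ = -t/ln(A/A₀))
A/A₀ = 6.2/13.0 = 0.4769; ln(A/A₀) = -0.7404
τ = −t/ln(A/A₀) = −8.7/-0.7404 = 11.75 s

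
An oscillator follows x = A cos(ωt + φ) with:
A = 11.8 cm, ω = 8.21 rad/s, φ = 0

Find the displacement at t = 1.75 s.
x = A cos(ωt + φ) = 11.8×cos(8.21×1.75 + 0) = -2.694 cm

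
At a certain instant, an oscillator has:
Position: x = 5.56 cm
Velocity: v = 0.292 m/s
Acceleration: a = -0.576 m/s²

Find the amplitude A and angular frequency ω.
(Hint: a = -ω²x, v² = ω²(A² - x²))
a = −ω²x → ω = √(|a|/x) = √(0.576/0.0556) = 3.219 rad/s
v² = ω²(A² − x²) → A = √(x² + v²/ω²) = √(0.0556² + 0.292²/3.219²) = 0.1064 m = 10.64 cm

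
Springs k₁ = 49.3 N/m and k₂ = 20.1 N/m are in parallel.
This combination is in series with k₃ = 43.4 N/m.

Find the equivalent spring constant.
k₁₂ = k₁ + k₂ = 69.4 N/m (parallel)
1/k_eq = 1/k₁₂ + 1/k₃ → k_eq = 26.7 N/m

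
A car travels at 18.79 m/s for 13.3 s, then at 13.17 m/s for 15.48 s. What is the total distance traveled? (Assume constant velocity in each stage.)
d₁ = v₁t₁ = 18.79 × 13.3 = 249.907 m
d₂ = v₂t₂ = 13.17 × 15.48 = 203.872 m
d_total = 249.907 + 203.872 = 453.78 m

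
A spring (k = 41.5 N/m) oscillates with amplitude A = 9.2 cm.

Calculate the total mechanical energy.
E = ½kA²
E = ½kA² = ½×41.5×(0.092)² = 0.1756 J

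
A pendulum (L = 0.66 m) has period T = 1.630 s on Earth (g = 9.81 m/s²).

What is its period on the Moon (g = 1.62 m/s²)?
T = 2π√(L/g), so T_moon/T_earth = √(g_earth/g_moon)
T_moon = 2π√(0.66/1.62) = 4.01 s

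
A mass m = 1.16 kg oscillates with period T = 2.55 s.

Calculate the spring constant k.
T = 2π√(m/k) → k = m(2π/T)² = 1.16×(2π/2.55)² = 7.043 N/m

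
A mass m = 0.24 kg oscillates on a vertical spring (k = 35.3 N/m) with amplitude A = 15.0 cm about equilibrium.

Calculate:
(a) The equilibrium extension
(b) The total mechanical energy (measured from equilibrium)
x_eq = mg/k = 0.24×9.81/35.3 = 0.0667 m = 6.67 cm
E = ½kA² = ½×35.3×(0.15)² = 0.3971 J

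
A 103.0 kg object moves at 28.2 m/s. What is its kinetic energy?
KE = ½mv² = ½×103.0×28.2² = 40954.86 J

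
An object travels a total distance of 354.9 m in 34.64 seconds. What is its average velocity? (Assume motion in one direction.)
v_avg = Δd / Δt = 354.9 / 34.64 = 10.25 m/s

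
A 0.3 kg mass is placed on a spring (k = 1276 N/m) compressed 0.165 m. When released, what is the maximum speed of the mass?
½kx² = ½mv² → v = x√(k/m) = 0.165×√(1276/0.3) = 10.76 m/s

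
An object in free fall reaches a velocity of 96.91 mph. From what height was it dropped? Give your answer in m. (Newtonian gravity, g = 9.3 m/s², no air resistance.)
h = v²/(2g) (with unit conversion) = 100.9 m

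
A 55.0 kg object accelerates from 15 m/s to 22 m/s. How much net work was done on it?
W_net = ΔKE = ½m(v₂² − v₁²) = ½×55.0×(22² − 15²) = 7122.5 J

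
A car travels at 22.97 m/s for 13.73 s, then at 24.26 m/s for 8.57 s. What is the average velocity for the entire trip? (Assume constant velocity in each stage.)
d₁ = v₁t₁ = 22.97 × 13.73 = 315.378 m
d₂ = v₂t₂ = 24.26 × 8.57 = 207.908 m
d_total = 523.29 m, t_total = 22.3 s
v_avg = d_total/t_total = 523.29/22.3 = 23.47 m/s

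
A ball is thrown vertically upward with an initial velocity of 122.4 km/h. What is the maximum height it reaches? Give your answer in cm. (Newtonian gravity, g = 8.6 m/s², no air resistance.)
h_max = v₀²/(2g) (with unit conversion) = 6721.0 cm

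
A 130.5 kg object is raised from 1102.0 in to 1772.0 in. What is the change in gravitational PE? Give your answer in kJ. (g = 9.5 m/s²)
ΔPE = mg(h₂ − h₁) = 130.5 kg × 9.5 m/s² × (45.01 − 27.99) m = 2.11e+04 J = 21.1 kJ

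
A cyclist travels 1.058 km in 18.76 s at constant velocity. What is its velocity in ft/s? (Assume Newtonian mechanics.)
v = d/t (with unit conversion) = 185.0 ft/s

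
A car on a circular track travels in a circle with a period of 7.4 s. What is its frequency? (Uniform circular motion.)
f = 1/T = 1/7.4 = 0.1351 Hz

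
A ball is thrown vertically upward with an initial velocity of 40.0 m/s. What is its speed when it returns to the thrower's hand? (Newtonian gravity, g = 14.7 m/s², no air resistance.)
By conservation of energy, the ball returns at the same speed = 40.0 m/s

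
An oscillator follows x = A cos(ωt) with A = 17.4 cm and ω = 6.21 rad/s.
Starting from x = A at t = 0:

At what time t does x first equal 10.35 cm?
cos(ωt) = x/A = 10.35/17.4 = 0.5948
ωt = arccos(0.5948) = 0.9337 rad
t = 0.9337/6.21 = 0.1504 s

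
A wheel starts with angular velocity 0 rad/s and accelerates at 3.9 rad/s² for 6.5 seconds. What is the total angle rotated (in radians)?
θ = ω₀t + ½αt² = 0×6.5 + ½×3.9×6.5² = 82.39 rad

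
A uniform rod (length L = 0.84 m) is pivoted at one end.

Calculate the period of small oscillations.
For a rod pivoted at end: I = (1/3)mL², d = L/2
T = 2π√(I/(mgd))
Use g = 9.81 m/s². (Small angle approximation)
I/m = (1/3)L² = 0.2352 m²; d = L/2 = 0.42 m
T = 2π√(I/(mgd)) = 2π√(0.2352/(9.81×0.42)) = 1.501 s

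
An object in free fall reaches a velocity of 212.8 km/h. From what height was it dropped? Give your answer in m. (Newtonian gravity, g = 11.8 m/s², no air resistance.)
h = v²/(2g) (with unit conversion) = 148.1 m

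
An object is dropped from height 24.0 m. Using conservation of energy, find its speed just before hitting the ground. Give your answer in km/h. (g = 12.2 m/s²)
mgh = ½mv² → v = √(2gh) = √(2×12.2×24) = 24.2 m/s = 87.12 km/h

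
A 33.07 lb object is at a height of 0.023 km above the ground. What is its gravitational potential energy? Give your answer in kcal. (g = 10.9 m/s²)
PE = mgh = 15 kg × 10.9 m/s² × 23 m = 3761 J = 0.8988 kcal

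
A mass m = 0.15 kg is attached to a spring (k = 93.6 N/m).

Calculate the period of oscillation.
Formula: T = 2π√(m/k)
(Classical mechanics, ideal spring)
T = 2π√(m/k) = 2π√(0.15/93.6) = 0.2515 s; f = 1/T = 3.976 Hz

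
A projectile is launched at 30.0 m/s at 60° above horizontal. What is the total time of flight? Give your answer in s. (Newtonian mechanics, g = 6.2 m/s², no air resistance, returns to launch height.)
T = 2v₀sin(θ)/g = 8.381 s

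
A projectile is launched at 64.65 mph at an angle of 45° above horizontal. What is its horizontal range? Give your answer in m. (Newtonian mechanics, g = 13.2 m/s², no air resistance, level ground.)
R = v₀² sin(2θ) / g (with unit conversion) = 63.28 m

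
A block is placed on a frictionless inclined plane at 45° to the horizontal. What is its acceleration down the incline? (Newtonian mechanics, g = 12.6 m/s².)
a = g sin(θ) = 12.6 × sin(45°) = 12.6 × 0.7071 = 8.91 m/s²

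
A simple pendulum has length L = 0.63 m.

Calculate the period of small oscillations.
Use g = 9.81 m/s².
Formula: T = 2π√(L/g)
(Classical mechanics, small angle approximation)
T = 2π√(L/g) = 2π√(0.63/9.81) = 1.592 s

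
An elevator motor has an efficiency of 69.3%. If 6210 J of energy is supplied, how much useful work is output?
W_out = η × W_in = 0.693 × 6210 = 4303.5 J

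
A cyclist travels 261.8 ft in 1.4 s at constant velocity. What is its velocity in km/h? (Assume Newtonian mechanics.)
v = d/t (with unit conversion) = 205.2 km/h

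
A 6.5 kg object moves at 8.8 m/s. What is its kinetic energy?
KE = ½mv² = ½×6.5×8.8² = 251.68 J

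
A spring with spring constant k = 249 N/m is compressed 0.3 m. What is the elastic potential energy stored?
PE = ½kx² = ½×249×0.3² = 11.21 J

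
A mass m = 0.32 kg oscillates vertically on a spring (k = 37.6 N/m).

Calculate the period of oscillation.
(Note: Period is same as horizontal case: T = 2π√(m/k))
T = 2π√(m/k) = 2π√(0.32/37.6) = 0.5796 s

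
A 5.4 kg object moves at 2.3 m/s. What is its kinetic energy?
KE = ½mv² = ½×5.4×2.3² = 14.283 J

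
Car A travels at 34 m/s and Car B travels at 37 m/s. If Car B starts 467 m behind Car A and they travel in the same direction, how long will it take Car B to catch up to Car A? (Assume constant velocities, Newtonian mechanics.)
Relative speed: v_rel = 37 - 34 = 3 m/s
Time to catch: t = d₀/v_rel = 467/3 = 155.67 s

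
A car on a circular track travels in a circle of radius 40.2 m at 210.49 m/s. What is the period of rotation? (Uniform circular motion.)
T = 2πr/v = 2π×40.2/210.49 = 1.2 s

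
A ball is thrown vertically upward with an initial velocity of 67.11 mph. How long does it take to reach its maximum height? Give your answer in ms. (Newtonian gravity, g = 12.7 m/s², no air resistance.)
t_up = v₀/g (with unit conversion) = 2362.0 ms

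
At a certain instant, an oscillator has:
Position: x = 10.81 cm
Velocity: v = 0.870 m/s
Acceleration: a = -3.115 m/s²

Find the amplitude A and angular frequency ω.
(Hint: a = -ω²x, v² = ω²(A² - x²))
a = −ω²x → ω = √(|a|/x) = √(3.115/0.1081) = 5.368 rad/s
v² = ω²(A² − x²) → A = √(x² + v²/ω²) = √(0.1081² + 0.87²/5.368²) = 0.1948 m = 19.48 cm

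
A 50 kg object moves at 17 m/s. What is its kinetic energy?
KE = ½mv² = ½×50×17² = 7225.0 J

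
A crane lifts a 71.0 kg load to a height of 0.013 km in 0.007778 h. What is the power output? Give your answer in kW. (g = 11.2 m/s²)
W = mgh = 71×11.2×13 = 1.034e+04 J
P = W/t = 1.034e+04/28 = 369.2 W = 0.3692 kW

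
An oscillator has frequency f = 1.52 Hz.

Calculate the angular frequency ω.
ω = 2πf = 2π×1.52 = 9.55 rad/s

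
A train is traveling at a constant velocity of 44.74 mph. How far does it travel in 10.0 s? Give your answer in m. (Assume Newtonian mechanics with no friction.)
d = vt (with unit conversion) = 200.0 m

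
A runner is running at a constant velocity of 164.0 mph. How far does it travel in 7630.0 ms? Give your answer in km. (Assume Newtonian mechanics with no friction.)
d = vt (with unit conversion) = 0.5594 km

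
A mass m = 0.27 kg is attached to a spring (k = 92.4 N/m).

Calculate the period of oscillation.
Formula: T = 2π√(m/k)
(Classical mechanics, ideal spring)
T = 2π√(m/k) = 2π√(0.27/92.4) = 0.3396 s; f = 1/T = 2.944 Hz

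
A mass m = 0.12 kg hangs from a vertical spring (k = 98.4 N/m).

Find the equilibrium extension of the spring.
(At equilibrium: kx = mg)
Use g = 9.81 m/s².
x_eq = mg/k = 0.12×9.81/98.4 = 0.01196 m = 1.196 cm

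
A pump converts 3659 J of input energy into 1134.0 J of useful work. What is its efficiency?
η = W_out/W_in = 1134.0/3659 = 0.3099 = 30.99%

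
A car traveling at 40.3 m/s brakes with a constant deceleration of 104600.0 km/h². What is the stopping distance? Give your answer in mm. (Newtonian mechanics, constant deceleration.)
d = v₀² / (2a) (with unit conversion) = 100600.0 mm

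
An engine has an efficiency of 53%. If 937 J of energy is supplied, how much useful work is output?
W_out = η × W_in = 0.53 × 937 = 496.61 J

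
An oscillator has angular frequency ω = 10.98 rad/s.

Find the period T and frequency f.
T = 2π/ω = 2π/10.98 = 0.5722 s; f = ω/2π = 1.748 Hz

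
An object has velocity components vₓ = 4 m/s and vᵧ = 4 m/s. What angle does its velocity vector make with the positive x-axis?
θ = arctan(vᵧ/vₓ) = arctan(4/4) = 45.0°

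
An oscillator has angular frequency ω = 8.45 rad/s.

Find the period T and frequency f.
T = 2π/ω = 2π/8.45 = 0.7436 s; f = ω/2π = 1.345 Hz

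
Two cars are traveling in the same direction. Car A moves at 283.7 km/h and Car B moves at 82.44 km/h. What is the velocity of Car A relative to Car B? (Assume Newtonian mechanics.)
v_rel = v_A - v_B = 283.7 - 82.44 = 201.3 km/h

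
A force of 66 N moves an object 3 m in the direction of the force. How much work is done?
W = Fd = 66×3 = 198.0 J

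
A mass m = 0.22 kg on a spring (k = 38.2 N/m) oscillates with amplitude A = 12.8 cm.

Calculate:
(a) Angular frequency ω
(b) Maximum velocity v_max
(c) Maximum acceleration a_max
ω = √(k/m) = √(38.2/0.22) = 13.18 rad/s
v_max = ωA = 13.18×0.128 = 1.687 m/s
a_max = ω²A = 13.18²×0.128 = 22.23 m/s²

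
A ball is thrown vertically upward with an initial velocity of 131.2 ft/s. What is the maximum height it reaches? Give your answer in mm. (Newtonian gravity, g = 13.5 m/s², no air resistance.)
h_max = v₀²/(2g) (with unit conversion) = 59230.0 mm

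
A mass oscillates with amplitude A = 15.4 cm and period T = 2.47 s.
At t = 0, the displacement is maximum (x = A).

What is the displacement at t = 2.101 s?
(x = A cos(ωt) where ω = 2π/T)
ω = 2π/T = 2π/2.47 = 2.544 rad/s
x = A cos(ωt) = 15.4×cos(2.544×2.101) = 9.099 cm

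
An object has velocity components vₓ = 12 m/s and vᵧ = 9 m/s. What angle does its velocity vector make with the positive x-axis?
θ = arctan(vᵧ/vₓ) = arctan(9/12) = 36.87°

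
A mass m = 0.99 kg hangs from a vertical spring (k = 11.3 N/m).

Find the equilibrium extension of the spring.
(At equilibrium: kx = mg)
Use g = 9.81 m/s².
x_eq = mg/k = 0.99×9.81/11.3 = 0.8595 m = 85.95 cm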